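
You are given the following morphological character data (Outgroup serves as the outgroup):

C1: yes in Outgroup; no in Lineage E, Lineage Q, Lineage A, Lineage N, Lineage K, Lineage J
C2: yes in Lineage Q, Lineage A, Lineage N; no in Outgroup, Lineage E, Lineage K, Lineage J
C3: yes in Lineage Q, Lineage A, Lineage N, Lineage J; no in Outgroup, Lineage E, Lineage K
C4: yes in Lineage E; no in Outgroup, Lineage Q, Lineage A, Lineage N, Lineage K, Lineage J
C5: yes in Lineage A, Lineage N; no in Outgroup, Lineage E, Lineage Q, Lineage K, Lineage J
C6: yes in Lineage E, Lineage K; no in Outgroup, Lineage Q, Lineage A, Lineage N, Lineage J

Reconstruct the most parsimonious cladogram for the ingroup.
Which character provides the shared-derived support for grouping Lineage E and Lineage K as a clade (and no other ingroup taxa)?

Character polarity is set by the outgroup: the derived state is whichever differs from the outgroup's state, so for C1 the derived state is 'no', and for the remaining characters it is 'yes'.
C1 (derived state 'no') is shared by all ingroup taxa — unites the whole ingroup.
C2: derived state 'yes' in Lineage A, Lineage N, and Lineage Q only — synapomorphy for {Lineage A, Lineage N, Lineage Q}.
Only Lineage A, Lineage J, Lineage N, and Lineage Q show the derived state 'yes' for C3, supporting them as a clade.
C4: derived state 'yes' in Lineage E only — an autapomorphy, so it tells us nothing about relationships among taxa.
C5: derived state 'yes' in Lineage A and Lineage N only — synapomorphy for {Lineage A, Lineage N}.
C6 (derived state 'yes') is shared by Lineage E and Lineage K — a synapomorphy uniting that clade.
Most parsimonious ingroup topology: ((Lineage E,Lineage K),((Lineage Q,(Lineage A,Lineage N)),Lineage J)).
The clade {Lineage E, Lineage K} is supported by C6: its derived state 'yes' occurs in exactly those taxa and in no other taxon (including the outgroup).

C6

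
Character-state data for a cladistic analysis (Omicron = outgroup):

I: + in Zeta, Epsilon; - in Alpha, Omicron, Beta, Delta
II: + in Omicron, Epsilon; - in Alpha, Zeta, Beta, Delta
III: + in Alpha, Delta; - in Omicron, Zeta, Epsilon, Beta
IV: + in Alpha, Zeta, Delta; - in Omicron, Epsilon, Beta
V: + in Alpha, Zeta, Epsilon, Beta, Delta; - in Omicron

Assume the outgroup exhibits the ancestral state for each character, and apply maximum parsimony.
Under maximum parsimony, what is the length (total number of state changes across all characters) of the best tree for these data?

Character polarity is set by the outgroup: the derived state is whichever differs from the outgroup's state, so for II the derived state is '-', and for the remaining characters it is '+'.
I (state '+') occurs in Epsilon and Zeta but conflicts with the nesting implied by the other characters — most parsimoniously interpreted as homoplasy.
II (derived state '-') is shared by Alpha, Beta, Delta, and Zeta — a synapomorphy uniting that clade.
III: derived state '+' in Alpha and Delta only — synapomorphy for {Alpha, Delta}.
IV: derived state '+' in Alpha, Delta, and Zeta only — synapomorphy for {Alpha, Delta, Zeta}.
V (derived state '+') is shared by all ingroup taxa — unites the whole ingroup.
Most parsimonious ingroup topology: (Epsilon,((Zeta,(Delta,Alpha)),Beta)).
Changes per character on this tree: I: 2; II: 1; III: 1; IV: 1; V: 1.
Total = 6.

6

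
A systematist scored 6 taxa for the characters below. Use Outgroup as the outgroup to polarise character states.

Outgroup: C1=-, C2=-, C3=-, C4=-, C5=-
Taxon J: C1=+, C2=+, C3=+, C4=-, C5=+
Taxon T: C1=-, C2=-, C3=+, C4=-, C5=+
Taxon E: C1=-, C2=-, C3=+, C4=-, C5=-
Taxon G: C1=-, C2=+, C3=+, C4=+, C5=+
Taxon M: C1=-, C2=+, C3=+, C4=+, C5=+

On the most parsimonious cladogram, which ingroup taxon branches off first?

Taxon E

The outgroup has state '-' for every character, so '+' is the derived state throughout.
C1 (derived state '+') is unique to Taxon J (autapomorphy; uninformative for grouping).
C2 (derived state '+') is shared by Taxon G, Taxon J, and Taxon M — a synapomorphy uniting that clade.
C3 (derived state '+') is shared by all ingroup taxa — unites the whole ingroup.
Only Taxon G and Taxon M show the derived state '+' for C4, supporting them as a clade.
Only Taxon G, Taxon J, Taxon M, and Taxon T show the derived state '+' for C5, supporting them as a clade.
Most parsimonious ingroup topology: (((Taxon J,(Taxon G,Taxon M)),Taxon T),Taxon E).
Taxon E is sister to the clade containing all other ingroup taxa, so it is the earliest-diverging (most basal) ingroup lineage.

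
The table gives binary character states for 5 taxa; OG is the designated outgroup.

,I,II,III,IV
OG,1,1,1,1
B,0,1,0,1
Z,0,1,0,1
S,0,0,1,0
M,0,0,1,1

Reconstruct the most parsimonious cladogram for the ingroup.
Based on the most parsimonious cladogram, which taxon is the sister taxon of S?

M

The outgroup has state '1' for every character, so '0' is the derived state throughout.
All ingroup taxa share the derived state '0' for I; it defines the ingroup but does not resolve relationships within it.
II (derived state '0') is shared by M and S — a synapomorphy uniting that clade.
Only B and Z show the derived state '0' for III, supporting them as a clade.
IV: derived state '0' in S only — an autapomorphy, so it tells us nothing about relationships among taxa.
Most parsimonious ingroup topology: ((B,Z),(S,M)).
S and M form a cherry on this tree, so they are sister taxa.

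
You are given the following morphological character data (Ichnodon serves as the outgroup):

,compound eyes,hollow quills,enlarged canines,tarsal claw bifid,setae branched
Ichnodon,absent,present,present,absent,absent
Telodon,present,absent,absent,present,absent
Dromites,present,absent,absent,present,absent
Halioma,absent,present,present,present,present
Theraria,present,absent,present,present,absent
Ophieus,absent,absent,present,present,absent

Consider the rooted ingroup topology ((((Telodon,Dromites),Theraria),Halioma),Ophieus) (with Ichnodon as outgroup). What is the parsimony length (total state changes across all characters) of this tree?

Map each character onto ((((Telodon,Dromites),Theraria),Halioma),Ophieus) (rooted by Ichnodon) and count the minimum state changes it requires (Fitch parsimony):
compound eyes: 1; hollow quills: 2; enlarged canines: 1; tarsal claw bifid: 1; setae branched: 1.
Total tree length = 6.

6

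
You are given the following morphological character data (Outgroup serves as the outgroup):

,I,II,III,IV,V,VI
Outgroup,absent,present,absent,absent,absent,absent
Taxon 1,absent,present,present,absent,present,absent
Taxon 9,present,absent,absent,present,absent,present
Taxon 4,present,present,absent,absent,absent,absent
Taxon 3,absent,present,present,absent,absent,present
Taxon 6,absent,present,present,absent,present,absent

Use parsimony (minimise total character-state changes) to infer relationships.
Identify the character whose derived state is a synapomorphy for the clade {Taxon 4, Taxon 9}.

Character polarity is set by the outgroup: the derived state is whichever differs from the outgroup's state, so for II the derived state is 'absent', and for the remaining characters it is 'present'.
I (derived state 'present') is shared by Taxon 4 and Taxon 9 — a synapomorphy uniting that clade.
II (derived state 'absent') is unique to Taxon 9 (autapomorphy; uninformative for grouping).
III: derived state 'present' in Taxon 1, Taxon 3, and Taxon 6 only — synapomorphy for {Taxon 1, Taxon 3, Taxon 6}.
IV: derived state 'present' in Taxon 9 only — an autapomorphy, so it tells us nothing about relationships among taxa.
V (derived state 'present') is shared by Taxon 1 and Taxon 6 — a synapomorphy uniting that clade.
VI groups Taxon 3 and Taxon 9, which is incompatible with the clades supported by the remaining characters; treating it as convergent (homoplasy) costs fewer steps than any alternative tree.
Most parsimonious ingroup topology: (((Taxon 1,Taxon 6),Taxon 3),(Taxon 9,Taxon 4)).
The clade {Taxon 4, Taxon 9} is supported by I: its derived state 'present' occurs in exactly those taxa and in no other taxon (including the outgroup).

I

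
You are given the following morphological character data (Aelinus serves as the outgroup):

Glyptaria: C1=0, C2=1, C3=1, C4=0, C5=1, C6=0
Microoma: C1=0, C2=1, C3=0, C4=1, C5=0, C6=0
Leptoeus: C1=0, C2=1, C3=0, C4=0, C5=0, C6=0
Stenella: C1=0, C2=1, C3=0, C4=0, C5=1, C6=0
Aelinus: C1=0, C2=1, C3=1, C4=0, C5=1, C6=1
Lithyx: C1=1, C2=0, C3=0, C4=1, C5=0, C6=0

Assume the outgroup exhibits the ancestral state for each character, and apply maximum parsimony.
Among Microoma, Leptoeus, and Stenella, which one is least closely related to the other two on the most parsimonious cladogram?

Stenella

Character polarity is set by the outgroup: the derived state is whichever differs from the outgroup's state, so for C2, C3, C5, C6 the derived state is '0', and for the remaining characters it is '1'.
C1: derived state '1' in Lithyx only — an autapomorphy, so it tells us nothing about relationships among taxa.
C2: derived state '0' in Lithyx only — an autapomorphy, so it tells us nothing about relationships among taxa.
Only Leptoeus, Lithyx, Microoma, and Stenella show the derived state '0' for C3, supporting them as a clade.
C4: derived state '1' in Lithyx and Microoma only — synapomorphy for {Lithyx, Microoma}.
Only Leptoeus, Lithyx, and Microoma show the derived state '0' for C5, supporting them as a clade.
All ingroup taxa share the derived state '0' for C6; it defines the ingroup but does not resolve relationships within it.
Most parsimonious ingroup topology: (Glyptaria,(((Lithyx,Microoma),Leptoeus),Stenella)).
Microoma and Leptoeus share a more recent common ancestor with each other than either does with Stenella, so Stenella is the least closely related of the three.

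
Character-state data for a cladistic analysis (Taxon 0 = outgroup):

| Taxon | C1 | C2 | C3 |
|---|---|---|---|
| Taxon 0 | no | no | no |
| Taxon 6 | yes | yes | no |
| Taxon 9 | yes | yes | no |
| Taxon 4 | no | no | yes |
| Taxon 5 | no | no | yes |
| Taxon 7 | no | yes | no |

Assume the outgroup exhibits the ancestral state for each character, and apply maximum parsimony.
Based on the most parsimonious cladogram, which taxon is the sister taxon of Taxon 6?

Taxon 9

The outgroup has state 'no' for every character, so 'yes' is the derived state throughout.
C1 (derived state 'yes') is shared by Taxon 6 and Taxon 9 — a synapomorphy uniting that clade.
Only Taxon 6, Taxon 7, and Taxon 9 show the derived state 'yes' for C2, supporting them as a clade.
C3 (derived state 'yes') is shared by Taxon 4 and Taxon 5 — a synapomorphy uniting that clade.
Most parsimonious ingroup topology: (((Taxon 6,Taxon 9),Taxon 7),(Taxon 4,Taxon 5)).
Taxon 6 and Taxon 9 form a cherry on this tree, so they are sister taxa.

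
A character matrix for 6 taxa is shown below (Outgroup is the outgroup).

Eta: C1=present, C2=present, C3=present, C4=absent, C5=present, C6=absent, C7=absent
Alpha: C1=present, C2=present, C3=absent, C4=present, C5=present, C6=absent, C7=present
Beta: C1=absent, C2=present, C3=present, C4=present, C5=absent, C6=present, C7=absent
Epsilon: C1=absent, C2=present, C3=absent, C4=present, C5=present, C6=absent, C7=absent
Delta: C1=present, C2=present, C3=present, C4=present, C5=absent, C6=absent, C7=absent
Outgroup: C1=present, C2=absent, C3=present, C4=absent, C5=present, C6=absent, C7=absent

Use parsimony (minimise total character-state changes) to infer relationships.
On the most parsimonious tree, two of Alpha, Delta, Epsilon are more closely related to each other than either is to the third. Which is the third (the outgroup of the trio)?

Delta

Character polarity is set by the outgroup: the derived state is whichever differs from the outgroup's state, so for C1, C3, C5 the derived state is 'absent', and for the remaining characters it is 'present'.
C1 (state 'absent') occurs in Beta and Epsilon but conflicts with the nesting implied by the other characters — most parsimoniously interpreted as homoplasy.
All ingroup taxa share the derived state 'present' for C2; it defines the ingroup but does not resolve relationships within it.
C3: derived state 'absent' in Alpha and Epsilon only — synapomorphy for {Alpha, Epsilon}.
C4 (derived state 'present') is shared by Alpha, Beta, Delta, and Epsilon — a synapomorphy uniting that clade.
C5: derived state 'absent' in Beta and Delta only — synapomorphy for {Beta, Delta}.
C6 (derived state 'present') is unique to Beta (autapomorphy; uninformative for grouping).
C7 (derived state 'present') is unique to Alpha (autapomorphy; uninformative for grouping).
Most parsimonious ingroup topology: (Eta,((Beta,Delta),(Alpha,Epsilon))).
Epsilon and Alpha share a more recent common ancestor with each other than either does with Delta, so Delta is the least closely related of the three.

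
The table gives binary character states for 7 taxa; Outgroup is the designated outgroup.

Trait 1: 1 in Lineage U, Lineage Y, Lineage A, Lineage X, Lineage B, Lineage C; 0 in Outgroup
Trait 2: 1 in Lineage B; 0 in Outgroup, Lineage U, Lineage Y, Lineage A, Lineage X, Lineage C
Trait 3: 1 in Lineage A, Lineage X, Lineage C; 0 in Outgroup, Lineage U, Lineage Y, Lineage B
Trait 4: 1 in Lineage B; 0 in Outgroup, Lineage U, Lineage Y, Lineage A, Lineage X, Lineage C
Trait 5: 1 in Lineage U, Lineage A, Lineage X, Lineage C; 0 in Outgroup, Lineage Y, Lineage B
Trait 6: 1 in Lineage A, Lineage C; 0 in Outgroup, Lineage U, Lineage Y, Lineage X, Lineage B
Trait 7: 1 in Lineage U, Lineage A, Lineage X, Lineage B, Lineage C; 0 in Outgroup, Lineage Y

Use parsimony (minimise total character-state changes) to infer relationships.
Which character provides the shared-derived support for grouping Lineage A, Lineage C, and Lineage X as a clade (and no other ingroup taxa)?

Trait 3

The outgroup has state '0' for every character, so '1' is the derived state throughout.
All ingroup taxa share the derived state '1' for Trait 1; it defines the ingroup but does not resolve relationships within it.
Trait 2 (derived state '1') is unique to Lineage B (autapomorphy; uninformative for grouping).
Only Lineage A, Lineage C, and Lineage X show the derived state '1' for Trait 3, supporting them as a clade.
Trait 4: derived state '1' in Lineage B only — an autapomorphy, so it tells us nothing about relationships among taxa.
Trait 5 (derived state '1') is shared by Lineage A, Lineage C, Lineage U, and Lineage X — a synapomorphy uniting that clade.
Only Lineage A and Lineage C show the derived state '1' for Trait 6, supporting them as a clade.
Trait 7: derived state '1' in Lineage A, Lineage B, Lineage C, Lineage U, and Lineage X only — synapomorphy for {Lineage A, Lineage B, Lineage C, Lineage U, Lineage X}.
Most parsimonious ingroup topology: (((Lineage U,((Lineage A,Lineage C),Lineage X)),Lineage B),Lineage Y).
The clade {Lineage A, Lineage C, Lineage X} is supported by Trait 3: its derived state '1' occurs in exactly those taxa and in no other taxon (including the outgroup).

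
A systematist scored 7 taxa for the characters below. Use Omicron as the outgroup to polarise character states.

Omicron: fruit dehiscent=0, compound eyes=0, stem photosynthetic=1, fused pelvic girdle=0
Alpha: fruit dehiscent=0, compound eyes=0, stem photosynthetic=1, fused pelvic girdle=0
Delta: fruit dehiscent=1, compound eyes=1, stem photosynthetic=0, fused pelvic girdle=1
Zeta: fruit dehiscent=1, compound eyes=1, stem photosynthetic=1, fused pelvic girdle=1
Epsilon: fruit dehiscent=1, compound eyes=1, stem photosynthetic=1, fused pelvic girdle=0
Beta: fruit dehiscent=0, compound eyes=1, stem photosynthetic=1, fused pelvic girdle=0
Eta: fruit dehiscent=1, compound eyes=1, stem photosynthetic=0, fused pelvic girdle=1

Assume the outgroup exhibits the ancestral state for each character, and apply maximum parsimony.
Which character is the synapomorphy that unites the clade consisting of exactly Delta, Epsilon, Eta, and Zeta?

fruit dehiscent

Character polarity is set by the outgroup: the derived state is whichever differs from the outgroup's state, so for stem photosynthetic the derived state is '0', and for the remaining characters it is '1'.
fruit dehiscent: derived state '1' in Delta, Epsilon, Eta, and Zeta only — synapomorphy for {Delta, Epsilon, Eta, Zeta}.
compound eyes: derived state '1' in Beta, Delta, Epsilon, Eta, and Zeta only — synapomorphy for {Beta, Delta, Epsilon, Eta, Zeta}.
Only Delta and Eta show the derived state '0' for stem photosynthetic, supporting them as a clade.
fused pelvic girdle (derived state '1') is shared by Delta, Eta, and Zeta — a synapomorphy uniting that clade.
Most parsimonious ingroup topology: (Alpha,((((Delta,Eta),Zeta),Epsilon),Beta)).
The clade {Delta, Epsilon, Eta, Zeta} is supported by fruit dehiscent: its derived state '1' occurs in exactly those taxa and in no other taxon (including the outgroup).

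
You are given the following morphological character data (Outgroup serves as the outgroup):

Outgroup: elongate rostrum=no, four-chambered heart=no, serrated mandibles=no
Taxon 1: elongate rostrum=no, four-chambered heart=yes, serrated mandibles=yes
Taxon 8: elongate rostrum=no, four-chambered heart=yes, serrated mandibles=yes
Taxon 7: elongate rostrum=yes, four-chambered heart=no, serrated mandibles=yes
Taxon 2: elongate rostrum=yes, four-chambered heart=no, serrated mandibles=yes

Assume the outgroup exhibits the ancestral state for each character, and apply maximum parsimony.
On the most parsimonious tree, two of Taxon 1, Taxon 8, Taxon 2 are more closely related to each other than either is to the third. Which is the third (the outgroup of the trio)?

Taxon 2

The outgroup has state 'no' for every character, so 'yes' is the derived state throughout.
elongate rostrum: derived state 'yes' in Taxon 2 and Taxon 7 only — synapomorphy for {Taxon 2, Taxon 7}.
four-chambered heart: derived state 'yes' in Taxon 1 and Taxon 8 only — synapomorphy for {Taxon 1, Taxon 8}.
serrated mandibles (derived state 'yes') is shared by all ingroup taxa — unites the whole ingroup.
Most parsimonious ingroup topology: ((Taxon 1,Taxon 8),(Taxon 7,Taxon 2)).
Taxon 1 and Taxon 8 share a more recent common ancestor with each other than either does with Taxon 2, so Taxon 2 is the least closely related of the three.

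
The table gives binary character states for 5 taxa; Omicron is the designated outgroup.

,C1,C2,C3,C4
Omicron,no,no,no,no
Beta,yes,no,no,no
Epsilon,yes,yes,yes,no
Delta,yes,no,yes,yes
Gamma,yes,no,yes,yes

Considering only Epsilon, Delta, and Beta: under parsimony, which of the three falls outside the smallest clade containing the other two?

The outgroup has state 'no' for every character, so 'yes' is the derived state throughout.
C1 (derived state 'yes') is shared by all ingroup taxa — unites the whole ingroup.
C2 (derived state 'yes') is unique to Epsilon (autapomorphy; uninformative for grouping).
C3 (derived state 'yes') is shared by Delta, Epsilon, and Gamma — a synapomorphy uniting that clade.
Only Delta and Gamma show the derived state 'yes' for C4, supporting them as a clade.
Most parsimonious ingroup topology: (Beta,(Epsilon,(Delta,Gamma))).
Epsilon and Delta share a more recent common ancestor with each other than either does with Beta, so Beta is the least closely related of the three.

Beta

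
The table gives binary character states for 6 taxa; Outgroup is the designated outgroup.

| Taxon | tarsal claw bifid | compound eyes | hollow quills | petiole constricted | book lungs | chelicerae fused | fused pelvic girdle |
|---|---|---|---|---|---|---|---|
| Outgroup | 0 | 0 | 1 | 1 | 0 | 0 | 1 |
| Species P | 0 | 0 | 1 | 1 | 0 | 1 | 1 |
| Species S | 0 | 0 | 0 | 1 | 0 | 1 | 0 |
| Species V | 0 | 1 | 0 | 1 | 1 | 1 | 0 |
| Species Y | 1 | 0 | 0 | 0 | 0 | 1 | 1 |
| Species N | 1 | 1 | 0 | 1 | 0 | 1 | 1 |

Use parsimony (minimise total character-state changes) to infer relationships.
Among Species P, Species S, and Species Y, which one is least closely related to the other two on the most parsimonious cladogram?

Character polarity is set by the outgroup: the derived state is whichever differs from the outgroup's state, so for hollow quills, petiole constricted, fused pelvic girdle the derived state is '0', and for the remaining characters it is '1'.
tarsal claw bifid: derived state '1' in Species N and Species Y only — synapomorphy for {Species N, Species Y}.
compound eyes groups Species N and Species V, which is incompatible with the clades supported by the remaining characters; treating it as convergent (homoplasy) costs fewer steps than any alternative tree.
hollow quills (derived state '0') is shared by Species N, Species S, Species V, and Species Y — a synapomorphy uniting that clade.
petiole constricted (derived state '0') is unique to Species Y (autapomorphy; uninformative for grouping).
book lungs (derived state '1') is unique to Species V (autapomorphy; uninformative for grouping).
chelicerae fused (derived state '1') is shared by all ingroup taxa — unites the whole ingroup.
Only Species S and Species V show the derived state '0' for fused pelvic girdle, supporting them as a clade.
Most parsimonious ingroup topology: (Species P,((Species S,Species V),(Species Y,Species N))).
Species S and Species Y share a more recent common ancestor with each other than either does with Species P, so Species P is the least closely related of the three.

Species P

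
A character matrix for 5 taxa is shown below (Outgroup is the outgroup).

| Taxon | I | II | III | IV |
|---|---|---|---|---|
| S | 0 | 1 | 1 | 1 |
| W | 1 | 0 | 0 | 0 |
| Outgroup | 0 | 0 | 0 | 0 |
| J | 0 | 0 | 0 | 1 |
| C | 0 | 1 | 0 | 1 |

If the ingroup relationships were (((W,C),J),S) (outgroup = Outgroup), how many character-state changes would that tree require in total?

Map each character onto (((W,C),J),S) (rooted by Outgroup) and count the minimum state changes it requires (Fitch parsimony):
I: 1; II: 2; III: 1; IV: 2.
Total tree length = 6.

6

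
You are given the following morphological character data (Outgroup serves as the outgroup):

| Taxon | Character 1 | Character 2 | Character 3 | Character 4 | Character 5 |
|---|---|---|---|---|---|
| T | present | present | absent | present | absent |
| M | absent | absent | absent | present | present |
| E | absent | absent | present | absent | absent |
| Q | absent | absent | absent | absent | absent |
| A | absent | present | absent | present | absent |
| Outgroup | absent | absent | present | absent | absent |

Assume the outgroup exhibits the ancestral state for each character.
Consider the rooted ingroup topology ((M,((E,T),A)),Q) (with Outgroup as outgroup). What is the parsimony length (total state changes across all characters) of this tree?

8

Map each character onto ((M,((E,T),A)),Q) (rooted by Outgroup) and count the minimum state changes it requires (Fitch parsimony):
Character 1: 1; Character 2: 2; Character 3: 2; Character 4: 2; Character 5: 1.
Total tree length = 8.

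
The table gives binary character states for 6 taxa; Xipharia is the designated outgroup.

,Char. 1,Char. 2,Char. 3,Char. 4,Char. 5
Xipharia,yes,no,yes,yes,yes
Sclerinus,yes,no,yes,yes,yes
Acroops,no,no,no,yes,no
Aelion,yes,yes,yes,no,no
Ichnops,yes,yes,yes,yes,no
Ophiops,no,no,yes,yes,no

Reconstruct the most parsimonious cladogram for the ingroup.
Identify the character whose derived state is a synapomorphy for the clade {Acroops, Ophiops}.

Char. 1

Character polarity is set by the outgroup: the derived state is whichever differs from the outgroup's state, so for Char. 1, Char. 3, Char. 4, Char. 5 the derived state is 'no', and for the remaining characters it is 'yes'.
Char. 1 (derived state 'no') is shared by Acroops and Ophiops — a synapomorphy uniting that clade.
Only Aelion and Ichnops show the derived state 'yes' for Char. 2, supporting them as a clade.
Char. 3: derived state 'no' in Acroops only — an autapomorphy, so it tells us nothing about relationships among taxa.
Char. 4: derived state 'no' in Aelion only — an autapomorphy, so it tells us nothing about relationships among taxa.
Char. 5 (derived state 'no') is shared by Acroops, Aelion, Ichnops, and Ophiops — a synapomorphy uniting that clade.
Most parsimonious ingroup topology: (Sclerinus,((Acroops,Ophiops),(Aelion,Ichnops))).
The clade {Acroops, Ophiops} is supported by Char. 1: its derived state 'no' occurs in exactly those taxa and in no other taxon (including the outgroup).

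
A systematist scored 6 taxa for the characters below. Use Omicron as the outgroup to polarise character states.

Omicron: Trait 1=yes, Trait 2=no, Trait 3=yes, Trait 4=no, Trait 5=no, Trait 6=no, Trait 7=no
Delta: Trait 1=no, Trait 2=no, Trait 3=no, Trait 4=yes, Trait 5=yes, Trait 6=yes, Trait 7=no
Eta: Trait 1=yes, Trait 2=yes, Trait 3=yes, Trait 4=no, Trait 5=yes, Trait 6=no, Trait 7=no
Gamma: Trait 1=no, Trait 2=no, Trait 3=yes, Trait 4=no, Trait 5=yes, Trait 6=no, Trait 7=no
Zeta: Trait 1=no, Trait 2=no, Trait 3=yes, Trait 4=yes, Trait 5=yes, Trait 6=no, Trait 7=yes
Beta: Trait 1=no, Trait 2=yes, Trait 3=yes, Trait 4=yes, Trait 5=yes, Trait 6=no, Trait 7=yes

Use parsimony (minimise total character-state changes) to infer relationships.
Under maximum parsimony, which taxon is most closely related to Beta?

Zeta

Character polarity is set by the outgroup: the derived state is whichever differs from the outgroup's state, so for Trait 1, Trait 3 the derived state is 'no', and for the remaining characters it is 'yes'.
Trait 1 (derived state 'no') is shared by Beta, Delta, Gamma, and Zeta — a synapomorphy uniting that clade.
Trait 2 groups Beta and Eta, which is incompatible with the clades supported by the remaining characters; treating it as convergent (homoplasy) costs fewer steps than any alternative tree.
Trait 3 (derived state 'no') is unique to Delta (autapomorphy; uninformative for grouping).
Trait 4: derived state 'yes' in Beta, Delta, and Zeta only — synapomorphy for {Beta, Delta, Zeta}.
Trait 5 (derived state 'yes') is shared by all ingroup taxa — unites the whole ingroup.
Trait 6: derived state 'yes' in Delta only — an autapomorphy, so it tells us nothing about relationships among taxa.
Trait 7 (derived state 'yes') is shared by Beta and Zeta — a synapomorphy uniting that clade.
Most parsimonious ingroup topology: (((Delta,(Zeta,Beta)),Gamma),Eta).
Beta and Zeta form a cherry on this tree, so they are sister taxa.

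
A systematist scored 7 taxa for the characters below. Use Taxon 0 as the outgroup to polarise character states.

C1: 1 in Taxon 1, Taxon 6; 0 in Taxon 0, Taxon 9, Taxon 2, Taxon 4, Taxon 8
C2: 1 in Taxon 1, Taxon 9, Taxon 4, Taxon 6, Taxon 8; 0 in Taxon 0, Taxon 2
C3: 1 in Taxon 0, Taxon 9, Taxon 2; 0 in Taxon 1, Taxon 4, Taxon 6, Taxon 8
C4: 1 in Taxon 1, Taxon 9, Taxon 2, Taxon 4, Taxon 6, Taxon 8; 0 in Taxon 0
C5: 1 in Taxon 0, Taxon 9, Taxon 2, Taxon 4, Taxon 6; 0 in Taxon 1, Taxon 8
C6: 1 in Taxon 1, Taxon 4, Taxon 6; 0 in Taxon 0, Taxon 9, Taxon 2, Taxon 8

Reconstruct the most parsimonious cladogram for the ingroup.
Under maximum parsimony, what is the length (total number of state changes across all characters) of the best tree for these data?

Character polarity is set by the outgroup: the derived state is whichever differs from the outgroup's state, so for C3, C5 the derived state is '0', and for the remaining characters it is '1'.
Only Taxon 1 and Taxon 6 show the derived state '1' for C1, supporting them as a clade.
C2 (derived state '1') is shared by Taxon 1, Taxon 4, Taxon 6, Taxon 8, and Taxon 9 — a synapomorphy uniting that clade.
C3 (derived state '0') is shared by Taxon 1, Taxon 4, Taxon 6, and Taxon 8 — a synapomorphy uniting that clade.
All ingroup taxa share the derived state '1' for C4; it defines the ingroup but does not resolve relationships within it.
C5 groups Taxon 1 and Taxon 8, which is incompatible with the clades supported by the remaining characters; treating it as convergent (homoplasy) costs fewer steps than any alternative tree.
C6 (derived state '1') is shared by Taxon 1, Taxon 4, and Taxon 6 — a synapomorphy uniting that clade.
Most parsimonious ingroup topology: (((((Taxon 1,Taxon 6),Taxon 4),Taxon 8),Taxon 9),Taxon 2).
Changes per character on this tree: C1: 1; C2: 1; C3: 1; C4: 1; C5: 2; C6: 1.
Total = 7.

7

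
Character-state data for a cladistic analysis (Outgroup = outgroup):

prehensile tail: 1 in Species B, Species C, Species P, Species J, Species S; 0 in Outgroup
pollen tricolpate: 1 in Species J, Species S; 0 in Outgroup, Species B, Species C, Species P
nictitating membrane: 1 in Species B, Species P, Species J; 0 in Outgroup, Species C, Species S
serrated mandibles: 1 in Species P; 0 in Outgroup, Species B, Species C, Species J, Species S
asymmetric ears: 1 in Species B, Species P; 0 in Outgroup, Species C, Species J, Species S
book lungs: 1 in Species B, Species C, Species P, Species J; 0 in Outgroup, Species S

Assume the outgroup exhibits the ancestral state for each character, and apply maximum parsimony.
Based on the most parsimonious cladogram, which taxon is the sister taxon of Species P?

The outgroup has state '0' for every character, so '1' is the derived state throughout.
prehensile tail (derived state '1') is shared by all ingroup taxa — unites the whole ingroup.
pollen tricolpate (state '1') occurs in Species J and Species S but conflicts with the nesting implied by the other characters — most parsimoniously interpreted as homoplasy.
nictitating membrane: derived state '1' in Species B, Species J, and Species P only — synapomorphy for {Species B, Species J, Species P}.
serrated mandibles: derived state '1' in Species P only — an autapomorphy, so it tells us nothing about relationships among taxa.
asymmetric ears: derived state '1' in Species B and Species P only — synapomorphy for {Species B, Species P}.
book lungs (derived state '1') is shared by Species B, Species C, Species J, and Species P — a synapomorphy uniting that clade.
Most parsimonious ingroup topology: ((((Species B,Species P),Species J),Species C),Species S).
Species P and Species B form a cherry on this tree, so they are sister taxa.

Species B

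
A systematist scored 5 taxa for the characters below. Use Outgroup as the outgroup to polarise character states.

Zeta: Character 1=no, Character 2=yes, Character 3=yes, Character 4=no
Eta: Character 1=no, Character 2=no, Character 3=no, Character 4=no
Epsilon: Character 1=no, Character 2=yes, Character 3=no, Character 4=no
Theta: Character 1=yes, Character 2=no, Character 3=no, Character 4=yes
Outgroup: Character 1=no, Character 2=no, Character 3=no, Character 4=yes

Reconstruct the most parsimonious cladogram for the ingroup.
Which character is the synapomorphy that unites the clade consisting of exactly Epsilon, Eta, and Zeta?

Character 4

Character polarity is set by the outgroup: the derived state is whichever differs from the outgroup's state, so for Character 4 the derived state is 'no', and for the remaining characters it is 'yes'.
Character 1: derived state 'yes' in Theta only — an autapomorphy, so it tells us nothing about relationships among taxa.
Only Epsilon and Zeta show the derived state 'yes' for Character 2, supporting them as a clade.
Character 3 (derived state 'yes') is unique to Zeta (autapomorphy; uninformative for grouping).
Character 4 (derived state 'no') is shared by Epsilon, Eta, and Zeta — a synapomorphy uniting that clade.
Most parsimonious ingroup topology: (Theta,(Eta,(Zeta,Epsilon))).
The clade {Epsilon, Eta, Zeta} is supported by Character 4: its derived state 'no' occurs in exactly those taxa and in no other taxon (including the outgroup).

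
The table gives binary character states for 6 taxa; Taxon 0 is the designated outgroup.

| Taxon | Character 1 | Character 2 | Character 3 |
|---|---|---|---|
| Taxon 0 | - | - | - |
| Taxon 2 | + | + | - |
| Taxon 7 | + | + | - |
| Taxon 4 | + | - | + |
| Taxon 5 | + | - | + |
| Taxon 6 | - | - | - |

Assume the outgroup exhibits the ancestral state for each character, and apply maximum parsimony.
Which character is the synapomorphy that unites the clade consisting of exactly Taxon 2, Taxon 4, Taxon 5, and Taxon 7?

Character 1

The outgroup has state '-' for every character, so '+' is the derived state throughout.
Only Taxon 2, Taxon 4, Taxon 5, and Taxon 7 show the derived state '+' for Character 1, supporting them as a clade.
Character 2 (derived state '+') is shared by Taxon 2 and Taxon 7 — a synapomorphy uniting that clade.
Only Taxon 4 and Taxon 5 show the derived state '+' for Character 3, supporting them as a clade.
Most parsimonious ingroup topology: (((Taxon 2,Taxon 7),(Taxon 4,Taxon 5)),Taxon 6).
The clade {Taxon 2, Taxon 4, Taxon 5, Taxon 7} is supported by Character 1: its derived state '+' occurs in exactly those taxa and in no other taxon (including the outgroup).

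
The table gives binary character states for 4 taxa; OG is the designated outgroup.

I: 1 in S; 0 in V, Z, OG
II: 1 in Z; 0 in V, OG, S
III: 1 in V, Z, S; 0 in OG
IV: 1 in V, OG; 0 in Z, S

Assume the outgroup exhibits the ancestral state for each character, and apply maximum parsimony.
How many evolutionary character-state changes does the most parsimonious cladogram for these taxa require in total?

Character polarity is set by the outgroup: the derived state is whichever differs from the outgroup's state, so for IV the derived state is '0', and for the remaining characters it is '1'.
I: derived state '1' in S only — an autapomorphy, so it tells us nothing about relationships among taxa.
II: derived state '1' in Z only — an autapomorphy, so it tells us nothing about relationships among taxa.
All ingroup taxa share the derived state '1' for III; it defines the ingroup but does not resolve relationships within it.
IV (derived state '0') is shared by S and Z — a synapomorphy uniting that clade.
Most parsimonious ingroup topology: (V,(Z,S)).
Changes per character on this tree: I: 1; II: 1; III: 1; IV: 1.
Total = 4.

4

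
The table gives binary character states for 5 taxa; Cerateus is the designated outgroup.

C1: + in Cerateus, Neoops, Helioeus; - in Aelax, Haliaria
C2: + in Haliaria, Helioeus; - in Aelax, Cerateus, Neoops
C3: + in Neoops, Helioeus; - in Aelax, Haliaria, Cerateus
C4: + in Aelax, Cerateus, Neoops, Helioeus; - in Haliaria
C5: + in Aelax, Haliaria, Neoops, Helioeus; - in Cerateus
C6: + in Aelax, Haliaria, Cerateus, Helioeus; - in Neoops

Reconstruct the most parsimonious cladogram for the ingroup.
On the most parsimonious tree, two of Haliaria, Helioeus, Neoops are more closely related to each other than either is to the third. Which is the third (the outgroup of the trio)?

Character polarity is set by the outgroup: the derived state is whichever differs from the outgroup's state, so for C1, C4, C6 the derived state is '-', and for the remaining characters it is '+'.
Only Aelax and Haliaria show the derived state '-' for C1, supporting them as a clade.
C2 (state '+') occurs in Haliaria and Helioeus but conflicts with the nesting implied by the other characters — most parsimoniously interpreted as homoplasy.
Only Helioeus and Neoops show the derived state '+' for C3, supporting them as a clade.
C4: derived state '-' in Haliaria only — an autapomorphy, so it tells us nothing about relationships among taxa.
C5 (derived state '+') is shared by all ingroup taxa — unites the whole ingroup.
C6 (derived state '-') is unique to Neoops (autapomorphy; uninformative for grouping).
Most parsimonious ingroup topology: ((Haliaria,Aelax),(Helioeus,Neoops)).
Helioeus and Neoops share a more recent common ancestor with each other than either does with Haliaria, so Haliaria is the least closely related of the three.

Haliaria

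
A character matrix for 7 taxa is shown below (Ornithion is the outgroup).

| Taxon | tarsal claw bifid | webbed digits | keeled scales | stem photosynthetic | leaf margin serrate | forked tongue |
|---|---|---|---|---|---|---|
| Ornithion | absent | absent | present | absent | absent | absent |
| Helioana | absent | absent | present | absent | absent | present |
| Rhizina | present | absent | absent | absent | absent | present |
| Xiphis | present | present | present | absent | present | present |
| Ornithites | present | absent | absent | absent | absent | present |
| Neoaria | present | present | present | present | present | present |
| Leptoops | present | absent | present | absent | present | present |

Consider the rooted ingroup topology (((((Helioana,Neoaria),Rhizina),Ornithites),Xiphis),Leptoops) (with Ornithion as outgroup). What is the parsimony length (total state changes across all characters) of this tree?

11

Map each character onto (((((Helioana,Neoaria),Rhizina),Ornithites),Xiphis),Leptoops) (rooted by Ornithion) and count the minimum state changes it requires (Fitch parsimony):
tarsal claw bifid: 2; webbed digits: 2; keeled scales: 2; stem photosynthetic: 1; leaf margin serrate: 3; forked tongue: 1.
Total tree length = 11.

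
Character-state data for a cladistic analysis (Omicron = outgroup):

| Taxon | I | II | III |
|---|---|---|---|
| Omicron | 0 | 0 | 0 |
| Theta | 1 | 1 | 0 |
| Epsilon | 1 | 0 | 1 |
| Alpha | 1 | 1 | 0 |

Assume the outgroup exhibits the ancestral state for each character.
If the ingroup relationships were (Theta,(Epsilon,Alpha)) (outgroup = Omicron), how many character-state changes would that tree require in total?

Map each character onto (Theta,(Epsilon,Alpha)) (rooted by Omicron) and count the minimum state changes it requires (Fitch parsimony):
I: 1; II: 2; III: 1.
Total tree length = 4.

4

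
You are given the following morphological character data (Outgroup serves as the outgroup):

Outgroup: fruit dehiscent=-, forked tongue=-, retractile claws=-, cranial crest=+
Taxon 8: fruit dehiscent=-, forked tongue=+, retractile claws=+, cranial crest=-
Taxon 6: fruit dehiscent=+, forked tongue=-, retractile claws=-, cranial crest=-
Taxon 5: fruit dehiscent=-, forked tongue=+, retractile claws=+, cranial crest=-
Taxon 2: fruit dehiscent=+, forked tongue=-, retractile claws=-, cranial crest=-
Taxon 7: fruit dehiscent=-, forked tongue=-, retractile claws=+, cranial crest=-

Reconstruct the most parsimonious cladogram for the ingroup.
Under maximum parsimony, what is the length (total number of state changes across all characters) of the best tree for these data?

Character polarity is set by the outgroup: the derived state is whichever differs from the outgroup's state, so for cranial crest the derived state is '-', and for the remaining characters it is '+'.
fruit dehiscent (derived state '+') is shared by Taxon 2 and Taxon 6 — a synapomorphy uniting that clade.
Only Taxon 5 and Taxon 8 show the derived state '+' for forked tongue, supporting them as a clade.
Only Taxon 5, Taxon 7, and Taxon 8 show the derived state '+' for retractile claws, supporting them as a clade.
All ingroup taxa share the derived state '-' for cranial crest; it defines the ingroup but does not resolve relationships within it.
Most parsimonious ingroup topology: (((Taxon 8,Taxon 5),Taxon 7),(Taxon 6,Taxon 2)).
Changes per character on this tree: fruit dehiscent: 1; forked tongue: 1; retractile claws: 1; cranial crest: 1.
Total = 4.

4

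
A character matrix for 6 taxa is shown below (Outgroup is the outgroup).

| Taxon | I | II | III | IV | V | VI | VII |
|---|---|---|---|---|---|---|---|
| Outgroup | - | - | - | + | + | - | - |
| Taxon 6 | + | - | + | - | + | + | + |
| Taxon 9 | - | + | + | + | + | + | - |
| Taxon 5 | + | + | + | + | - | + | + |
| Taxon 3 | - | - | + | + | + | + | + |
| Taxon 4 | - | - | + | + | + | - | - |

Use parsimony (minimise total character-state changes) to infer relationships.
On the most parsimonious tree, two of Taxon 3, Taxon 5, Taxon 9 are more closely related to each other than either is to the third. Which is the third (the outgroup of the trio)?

Taxon 9

Character polarity is set by the outgroup: the derived state is whichever differs from the outgroup's state, so for IV, V the derived state is '-', and for the remaining characters it is '+'.
Only Taxon 5 and Taxon 6 show the derived state '+' for I, supporting them as a clade.
II groups Taxon 5 and Taxon 9, which is incompatible with the clades supported by the remaining characters; treating it as convergent (homoplasy) costs fewer steps than any alternative tree.
III (derived state '+') is shared by all ingroup taxa — unites the whole ingroup.
IV: derived state '-' in Taxon 6 only — an autapomorphy, so it tells us nothing about relationships among taxa.
V: derived state '-' in Taxon 5 only — an autapomorphy, so it tells us nothing about relationships among taxa.
Only Taxon 3, Taxon 5, Taxon 6, and Taxon 9 show the derived state '+' for VI, supporting them as a clade.
Only Taxon 3, Taxon 5, and Taxon 6 show the derived state '+' for VII, supporting them as a clade.
Most parsimonious ingroup topology: ((((Taxon 6,Taxon 5),Taxon 3),Taxon 9),Taxon 4).
Taxon 3 and Taxon 5 share a more recent common ancestor with each other than either does with Taxon 9, so Taxon 9 is the least closely related of the three.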